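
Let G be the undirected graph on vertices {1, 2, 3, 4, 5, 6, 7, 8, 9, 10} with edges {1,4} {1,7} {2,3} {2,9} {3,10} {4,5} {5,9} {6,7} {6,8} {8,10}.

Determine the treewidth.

A width-2 tree decomposition is:
Bags: B1 = {4, 5, 9}  B2 = {2, 4, 9}  B3 = {2, 3, 4}  B4 = {3, 4, 10}  B5 = {4, 8, 10}  B6 = {4, 6, 8}  B7 = {4, 6, 7}  B8 = {1, 4, 7}
Tree: B1–B2, B2–B3, B3–B4, B4–B5, B5–B6, B6–B7, B7–B8
The largest bag has 3 vertices, giving width 2; this decomposition certifies tw(G) ≤ 2. Since 4–5–9–2–3–10–8–6–7–1–4 is a cycle in G, G is not acyclic. Forests are exactly the graphs of treewidth ≤ 1, so tw(G) ≥ 2. Therefore the treewidth is 2.

2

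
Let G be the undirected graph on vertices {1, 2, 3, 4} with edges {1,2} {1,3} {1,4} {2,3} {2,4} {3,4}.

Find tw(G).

A width-3 tree decomposition is:
Bags: B1 = {1, 2, 3, 4}
Tree: (single bag)
With just one bag of size 4, the width is 4 − 1 = 3, so tw(G) ≤ 3. Conversely, {1, 2, 3, 4} is a clique of size 4, and the vertices of any clique must share a bag in every tree decomposition; so some bag has ≥ 4 vertices and tw(G) ≥ 3. Therefore the treewidth is 3.

3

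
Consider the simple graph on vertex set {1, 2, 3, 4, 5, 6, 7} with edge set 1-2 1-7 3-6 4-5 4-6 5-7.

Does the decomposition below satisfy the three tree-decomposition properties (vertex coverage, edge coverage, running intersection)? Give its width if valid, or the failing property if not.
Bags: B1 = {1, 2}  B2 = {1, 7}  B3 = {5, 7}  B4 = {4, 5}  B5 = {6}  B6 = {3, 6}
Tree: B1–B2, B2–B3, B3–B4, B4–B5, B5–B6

A tree decomposition must satisfy three properties: every vertex lies in some bag; for every edge, both endpoints lie together in some bag; and for every vertex, the bags containing it form a connected subtree. Here edge (4,6) lies in no bag, so the decomposition is invalid.

No — edge (4,6) lies in no bag.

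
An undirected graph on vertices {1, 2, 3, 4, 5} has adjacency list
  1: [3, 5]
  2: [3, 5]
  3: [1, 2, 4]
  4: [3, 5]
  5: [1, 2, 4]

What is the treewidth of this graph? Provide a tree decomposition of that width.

Every bag has size at most 3, so the width is 3 − 1 = 2 and tw(G) ≤ 2. For the lower bound, G contains the cycle 2–5–1–3–2, so G is not a forest; only forests have treewidth ≤ 1, hence tw(G) ≥ 2. Combining the bounds, tw(G) = 2.

Treewidth 2.
Bags: B1 = {2, 3, 5}  B2 = {1, 3, 5}  B3 = {3, 4, 5}
Tree: B1–B2, B2–B3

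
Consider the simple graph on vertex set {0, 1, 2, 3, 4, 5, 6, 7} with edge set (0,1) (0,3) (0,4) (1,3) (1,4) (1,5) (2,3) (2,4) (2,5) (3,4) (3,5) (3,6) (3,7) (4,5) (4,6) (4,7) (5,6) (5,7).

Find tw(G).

3

A width-3 tree decomposition is:
Bags: B1 = {1, 3, 4, 5}  B2 = {3, 4, 5, 6}  B3 = {2, 3, 4, 5}  B4 = {3, 4, 5, 7}  B5 = {0, 1, 3, 4}
Tree: B1–B2, B2–B3, B1–B4, B1–B5
Every bag has size at most 4, so the width is 4 − 1 = 3 and tw(G) ≤ 3. Conversely, {0, 1, 3, 4} is a clique of size 4, and the vertices of any clique must share a bag in every tree decomposition; so some bag has ≥ 4 vertices and tw(G) ≥ 3. Therefore the treewidth is 3.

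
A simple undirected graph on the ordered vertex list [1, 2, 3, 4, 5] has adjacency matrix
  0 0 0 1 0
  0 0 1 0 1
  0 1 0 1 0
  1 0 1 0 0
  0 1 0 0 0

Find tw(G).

1

A width-1 tree decomposition is:
Bags: B1 = {2, 5}  B2 = {2, 3}  B3 = {3, 4}  B4 = {1, 4}
Tree: B1–B2, B2–B3, B3–B4
Every bag has size at most 2, so the width is 2 − 1 = 1 and tw(G) ≤ 1. G has an edge, so its treewidth is at least 1. Hence tw(G) = 1 exactly.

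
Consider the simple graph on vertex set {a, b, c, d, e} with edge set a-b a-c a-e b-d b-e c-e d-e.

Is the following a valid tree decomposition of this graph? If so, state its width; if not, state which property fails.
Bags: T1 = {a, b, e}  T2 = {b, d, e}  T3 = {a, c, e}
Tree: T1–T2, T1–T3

Checking the three conditions: (i) the bags cover all of {a, b, c, d, e}; (ii) for each edge, some bag contains both endpoints; (iii) the bags containing any fixed vertex form a subtree. All hold, so the decomposition is valid with width 3 − 1 = 2.

Yes; width 2.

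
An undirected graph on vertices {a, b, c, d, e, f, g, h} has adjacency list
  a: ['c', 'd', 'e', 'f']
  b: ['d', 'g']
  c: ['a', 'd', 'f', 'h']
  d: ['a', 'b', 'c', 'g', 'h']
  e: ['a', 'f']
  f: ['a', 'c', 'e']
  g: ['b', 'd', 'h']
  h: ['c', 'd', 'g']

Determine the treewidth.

A width-2 tree decomposition is:
Bags: B1 = {c, d, h}  B2 = {a, c, d}  B3 = {d, g, h}  B4 = {a, c, f}  B5 = {b, d, g}  B6 = {a, e, f}
Tree: B1–B2, B1–B3, B2–B4, B3–B5, B4–B6
Every bag has size at most 3, so the width is 3 − 1 = 2 and tw(G) ≤ 2. For the lower bound, the 3 vertices {d, g, h} are pairwise adjacent, and any tree decomposition puts a clique entirely inside one bag — forcing width ≥ 2. Therefore the treewidth is 2.

2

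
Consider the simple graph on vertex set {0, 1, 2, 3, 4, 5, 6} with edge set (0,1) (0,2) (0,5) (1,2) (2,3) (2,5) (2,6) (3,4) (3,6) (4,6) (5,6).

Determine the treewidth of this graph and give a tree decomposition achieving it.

Each bag holds 3 vertices, so the decomposition has width 2, which upper-bounds the treewidth. On the other hand G contains the 3-clique {0, 1, 2}. A clique must lie in a single bag of any decomposition, so no decomposition can have width below 2. Hence tw(G) = 2 exactly.

Treewidth 2.
Bags: B1 = {2, 5, 6}  B2 = {2, 3, 6}  B3 = {0, 2, 5}  B4 = {0, 1, 2}  B5 = {3, 4, 6}
Tree: B1–B2, B1–B3, B3–B4, B2–B5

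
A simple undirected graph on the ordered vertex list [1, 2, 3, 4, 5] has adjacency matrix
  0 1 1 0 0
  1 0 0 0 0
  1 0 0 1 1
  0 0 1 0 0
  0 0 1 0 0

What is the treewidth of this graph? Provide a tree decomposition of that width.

Treewidth 1.
One optimal decomposition is:
Bags: B1 = {1, 3}  B2 = {3, 4}  B3 = {3, 5}  B4 = {1, 2}
Tree: B1–B2, B1–B3, B1–B4

Each bag holds 2 vertices, so the decomposition has width 1, which upper-bounds the treewidth. Since G has at least one edge (e.g. 1–3), it is not an edgeless graph, so tw(G) ≥ 1. The upper and lower bounds meet at 1, so that is the treewidth.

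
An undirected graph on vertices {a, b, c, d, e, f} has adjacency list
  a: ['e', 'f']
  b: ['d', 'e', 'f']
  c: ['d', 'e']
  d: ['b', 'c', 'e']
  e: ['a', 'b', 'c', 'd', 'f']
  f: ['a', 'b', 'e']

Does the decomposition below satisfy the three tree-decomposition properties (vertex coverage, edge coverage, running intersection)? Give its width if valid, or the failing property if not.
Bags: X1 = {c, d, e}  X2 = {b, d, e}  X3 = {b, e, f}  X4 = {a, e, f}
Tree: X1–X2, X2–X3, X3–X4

Yes; width 2.

Vertex coverage: the bags together contain {a, b, c, d, e, f}, the full vertex set. Edge coverage: each edge of G has both endpoints in at least one bag. Running intersection: for every vertex, the bags containing it form a connected subtree. All three properties hold, so this is a valid tree decomposition of width max|bag| − 1 = 2, and hence tw(G) ≤ 2.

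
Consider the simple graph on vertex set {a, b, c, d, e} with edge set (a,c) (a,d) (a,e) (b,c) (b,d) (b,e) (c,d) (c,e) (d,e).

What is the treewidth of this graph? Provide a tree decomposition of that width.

Treewidth 3.
Bags: B1 = {b, c, d, e}  B2 = {a, c, d, e}
Tree: B1–B2

Every bag has size at most 4, so the width is 4 − 1 = 3 and tw(G) ≤ 3. On the other hand G contains the 4-clique {a, c, d, e}. A clique must lie in a single bag of any decomposition, so no decomposition can have width below 3. Therefore the treewidth is 3.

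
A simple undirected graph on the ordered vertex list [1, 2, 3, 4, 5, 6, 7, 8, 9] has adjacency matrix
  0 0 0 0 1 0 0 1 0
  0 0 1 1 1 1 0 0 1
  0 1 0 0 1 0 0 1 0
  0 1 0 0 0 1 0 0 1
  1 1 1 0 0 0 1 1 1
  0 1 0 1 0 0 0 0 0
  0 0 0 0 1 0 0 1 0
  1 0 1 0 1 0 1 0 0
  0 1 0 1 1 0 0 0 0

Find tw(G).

2

A width-2 tree decomposition is:
Bags: B1 = {5, 7, 8}  B2 = {3, 5, 8}  B3 = {1, 5, 8}  B4 = {2, 3, 5}  B5 = {2, 5, 9}  B6 = {2, 4, 9}  B7 = {2, 4, 6}
Tree: B1–B2, B1–B3, B2–B4, B4–B5, B5–B6, B6–B7
Each bag holds 3 vertices, so the decomposition has width 2, which upper-bounds the treewidth. For the lower bound, the 3 vertices {2, 4, 9} are pairwise adjacent, and any tree decomposition puts a clique entirely inside one bag — forcing width ≥ 2. Hence tw(G) = 2 exactly.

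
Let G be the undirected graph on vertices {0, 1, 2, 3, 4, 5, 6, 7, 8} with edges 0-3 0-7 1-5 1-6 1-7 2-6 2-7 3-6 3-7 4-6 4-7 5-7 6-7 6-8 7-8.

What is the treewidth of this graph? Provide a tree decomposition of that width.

Each bag holds 3 vertices, so the decomposition has width 2, which upper-bounds the treewidth. Conversely, {0, 3, 7} is a clique of size 3, and the vertices of any clique must share a bag in every tree decomposition; so some bag has ≥ 3 vertices and tw(G) ≥ 2. Combining the bounds, tw(G) = 2.

Treewidth 2.
One optimal decomposition is:
Bags: B1 = {3, 6, 7}  B2 = {1, 6, 7}  B3 = {0, 3, 7}  B4 = {6, 7, 8}  B5 = {2, 6, 7}  B6 = {1, 5, 7}  B7 = {4, 6, 7}
Tree: B1–B2, B1–B3, B1–B4, B1–B5, B2–B6, B1–B7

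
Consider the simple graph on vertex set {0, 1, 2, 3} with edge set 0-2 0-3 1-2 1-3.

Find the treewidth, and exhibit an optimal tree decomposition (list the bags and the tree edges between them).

Treewidth 2.
One such decomposition:
Bags: B1 = {0, 1, 3}  B2 = {0, 1, 2}
Tree: B1–B2

The largest bag has 3 vertices, giving width 2; this decomposition certifies tw(G) ≤ 2. For the lower bound, G contains the cycle 0–3–1–2–0, so G is not a forest; only forests have treewidth ≤ 1, hence tw(G) ≥ 2. Combining the bounds, tw(G) = 2.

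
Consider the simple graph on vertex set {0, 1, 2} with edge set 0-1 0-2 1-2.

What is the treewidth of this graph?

A width-2 tree decomposition is:
Bags: B1 = {0, 1, 2}
Tree: (single bag)
A single bag containing all 3 vertices is trivially a valid decomposition of width 2. On the other hand G contains the 3-clique {0, 1, 2}. A clique must lie in a single bag of any decomposition, so no decomposition can have width below 2. The upper and lower bounds meet at 2, so that is the treewidth.

2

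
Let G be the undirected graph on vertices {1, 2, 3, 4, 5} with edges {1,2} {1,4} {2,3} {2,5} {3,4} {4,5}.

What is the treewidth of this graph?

A width-2 tree decomposition is:
Bags: B1 = {2, 3, 4}  B2 = {1, 2, 4}  B3 = {2, 4, 5}
Tree: B1–B2, B2–B3
Every bag has size at most 3, so the width is 3 − 1 = 2 and tw(G) ≤ 2. Since 2–3–4–1–2 is a cycle in G, G is not acyclic. Forests are exactly the graphs of treewidth ≤ 1, so tw(G) ≥ 2. Hence tw(G) = 2 exactly.

2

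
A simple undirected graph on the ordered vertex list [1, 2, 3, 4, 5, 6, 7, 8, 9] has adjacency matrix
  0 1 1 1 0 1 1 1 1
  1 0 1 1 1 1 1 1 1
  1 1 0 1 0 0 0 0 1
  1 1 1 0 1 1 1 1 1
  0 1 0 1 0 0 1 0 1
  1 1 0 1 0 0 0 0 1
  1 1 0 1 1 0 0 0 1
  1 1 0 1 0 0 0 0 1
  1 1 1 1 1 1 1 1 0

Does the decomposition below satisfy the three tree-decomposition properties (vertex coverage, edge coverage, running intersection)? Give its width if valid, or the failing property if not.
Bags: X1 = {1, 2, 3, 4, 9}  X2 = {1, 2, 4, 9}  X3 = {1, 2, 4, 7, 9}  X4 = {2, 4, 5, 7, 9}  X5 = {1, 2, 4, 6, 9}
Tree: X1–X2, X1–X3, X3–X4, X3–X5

No — vertex 8 appears in no bag.

A tree decomposition must satisfy three properties: every vertex lies in some bag; for every edge, both endpoints lie together in some bag; and for every vertex, the bags containing it form a connected subtree. Here vertex 8 appears in no bag, so the decomposition is invalid.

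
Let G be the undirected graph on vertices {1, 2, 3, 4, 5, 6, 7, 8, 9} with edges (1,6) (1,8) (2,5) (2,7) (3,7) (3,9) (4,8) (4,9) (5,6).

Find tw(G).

A width-2 tree decomposition is:
Bags: B1 = {2, 3, 7}  B2 = {2, 3, 5}  B3 = {3, 5, 6}  B4 = {1, 3, 6}  B5 = {1, 3, 8}  B6 = {3, 4, 8}  B7 = {3, 4, 9}
Tree: B1–B2, B2–B3, B3–B4, B4–B5, B5–B6, B6–B7
Every bag has size at most 3, so the width is 3 − 1 = 2 and tw(G) ≤ 2. Since 3–7–2–5–6–1–8–4–9–3 is a cycle in G, G is not acyclic. Forests are exactly the graphs of treewidth ≤ 1, so tw(G) ≥ 2. The upper and lower bounds meet at 2, so that is the treewidth.

2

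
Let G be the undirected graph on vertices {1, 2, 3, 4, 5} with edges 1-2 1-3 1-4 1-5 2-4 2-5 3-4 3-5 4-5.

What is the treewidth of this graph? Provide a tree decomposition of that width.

The largest bag has 4 vertices, giving width 3; this decomposition certifies tw(G) ≤ 3. On the other hand G contains the 4-clique {1, 2, 4, 5}. A clique must lie in a single bag of any decomposition, so no decomposition can have width below 3. Hence tw(G) = 3 exactly.

Treewidth 3.
One optimal decomposition is:
Bags: B1 = {1, 3, 4, 5}  B2 = {1, 2, 4, 5}
Tree: B1–B2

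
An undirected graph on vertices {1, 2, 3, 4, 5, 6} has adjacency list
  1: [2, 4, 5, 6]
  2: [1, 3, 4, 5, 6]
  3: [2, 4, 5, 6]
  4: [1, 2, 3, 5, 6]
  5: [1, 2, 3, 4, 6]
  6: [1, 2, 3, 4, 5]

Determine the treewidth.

A width-4 tree decomposition is:
Bags: B1 = {2, 3, 4, 5, 6}  B2 = {1, 2, 4, 5, 6}
Tree: B1–B2
The largest bag has 5 vertices, giving width 4; this decomposition certifies tw(G) ≤ 4. For the lower bound, the 5 vertices {1, 2, 4, 5, 6} are pairwise adjacent, and any tree decomposition puts a clique entirely inside one bag — forcing width ≥ 4. Therefore the treewidth is 4.

4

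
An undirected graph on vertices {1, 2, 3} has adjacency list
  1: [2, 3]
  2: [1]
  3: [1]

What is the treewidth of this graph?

A width-1 tree decomposition is:
Bags: B1 = {1, 3}  B2 = {1, 2}
Tree: B1–B2
The largest bag has 2 vertices, giving width 1; this decomposition certifies tw(G) ≤ 1. G has an edge, so its treewidth is at least 1. Hence tw(G) = 1 exactly.

1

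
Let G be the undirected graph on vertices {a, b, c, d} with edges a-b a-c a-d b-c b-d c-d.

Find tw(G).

A width-3 tree decomposition is:
Bags: B1 = {a, b, c, d}
Tree: (single bag)
A single bag containing all 4 vertices is trivially a valid decomposition of width 3. Conversely, {a, b, c, d} is a clique of size 4, and the vertices of any clique must share a bag in every tree decomposition; so some bag has ≥ 4 vertices and tw(G) ≥ 3. Therefore the treewidth is 3.

3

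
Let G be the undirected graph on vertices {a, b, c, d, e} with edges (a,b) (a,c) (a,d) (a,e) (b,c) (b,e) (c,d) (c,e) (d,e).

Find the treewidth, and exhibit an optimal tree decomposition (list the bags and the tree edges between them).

Treewidth 3.
Bags: B1 = {a, c, d, e}  B2 = {a, b, c, e}
Tree: B1–B2

The largest bag has 4 vertices, giving width 3; this decomposition certifies tw(G) ≤ 3. For the lower bound, the 4 vertices {a, c, d, e} are pairwise adjacent, and any tree decomposition puts a clique entirely inside one bag — forcing width ≥ 3. Therefore the treewidth is 3.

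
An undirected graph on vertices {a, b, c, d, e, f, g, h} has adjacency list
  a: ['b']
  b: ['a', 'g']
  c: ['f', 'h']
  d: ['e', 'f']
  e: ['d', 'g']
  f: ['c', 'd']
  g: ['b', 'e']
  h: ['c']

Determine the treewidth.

1

A width-1 tree decomposition is:
Bags: B1 = {a, b}  B2 = {b, g}  B3 = {e, g}  B4 = {d, e}  B5 = {d, f}  B6 = {c, f}  B7 = {c, h}
Tree: B1–B2, B2–B3, B3–B4, B4–B5, B5–B6, B6–B7
The largest bag has 2 vertices, giving width 1; this decomposition certifies tw(G) ≤ 1. Any graph with an edge has treewidth ≥ 1, and G has the edge a–b. Combining the bounds, tw(G) = 1.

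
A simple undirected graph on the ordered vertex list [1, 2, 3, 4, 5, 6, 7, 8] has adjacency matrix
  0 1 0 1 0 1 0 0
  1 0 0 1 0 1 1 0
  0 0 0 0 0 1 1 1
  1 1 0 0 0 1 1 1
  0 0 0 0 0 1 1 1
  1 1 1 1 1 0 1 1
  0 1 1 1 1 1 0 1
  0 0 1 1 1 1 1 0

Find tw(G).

3

A width-3 tree decomposition is:
Bags: B1 = {4, 6, 7, 8}  B2 = {5, 6, 7, 8}  B3 = {2, 4, 6, 7}  B4 = {1, 2, 4, 6}  B5 = {3, 6, 7, 8}
Tree: B1–B2, B1–B3, B3–B4, B1–B5
Each bag holds 4 vertices, so the decomposition has width 3, which upper-bounds the treewidth. For the lower bound, the 4 vertices {1, 2, 4, 6} are pairwise adjacent, and any tree decomposition puts a clique entirely inside one bag — forcing width ≥ 3. Therefore the treewidth is 3.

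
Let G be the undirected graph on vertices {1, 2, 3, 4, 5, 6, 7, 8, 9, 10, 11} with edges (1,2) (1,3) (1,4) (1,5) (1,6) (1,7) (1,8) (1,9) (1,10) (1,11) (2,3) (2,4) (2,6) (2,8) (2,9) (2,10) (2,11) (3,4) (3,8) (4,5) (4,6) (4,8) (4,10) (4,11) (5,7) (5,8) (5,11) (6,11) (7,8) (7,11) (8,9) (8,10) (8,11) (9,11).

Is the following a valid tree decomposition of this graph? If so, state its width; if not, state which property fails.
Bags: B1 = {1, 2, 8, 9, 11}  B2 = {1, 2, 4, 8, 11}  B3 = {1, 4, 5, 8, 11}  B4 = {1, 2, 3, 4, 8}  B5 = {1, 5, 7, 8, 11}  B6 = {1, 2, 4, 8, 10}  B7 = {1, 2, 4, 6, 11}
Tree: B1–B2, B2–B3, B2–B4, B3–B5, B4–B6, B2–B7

Yes; width 4.

Checking the three conditions: (i) the bags cover all of {1, 2, 3, 4, 5, 6, 7, 8, 9, 10, 11}; (ii) for each edge, some bag contains both endpoints; (iii) the bags containing any fixed vertex form a subtree. All hold, so the decomposition is valid with width 5 − 1 = 4.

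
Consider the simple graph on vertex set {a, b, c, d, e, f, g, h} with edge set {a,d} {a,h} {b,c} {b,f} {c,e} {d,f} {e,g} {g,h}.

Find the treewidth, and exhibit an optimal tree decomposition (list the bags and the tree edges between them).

Each bag holds 3 vertices, so the decomposition has width 2, which upper-bounds the treewidth. The edges c–e–g–h–a–d–f–b–c form a cycle, so G is not a tree and its treewidth is at least 2. Hence tw(G) = 2 exactly.

Treewidth 2.
One such decomposition:
Bags: B1 = {c, e, g}  B2 = {c, g, h}  B3 = {a, c, h}  B4 = {a, c, d}  B5 = {c, d, f}  B6 = {b, c, f}
Tree: B1–B2, B2–B3, B3–B4, B4–B5, B5–B6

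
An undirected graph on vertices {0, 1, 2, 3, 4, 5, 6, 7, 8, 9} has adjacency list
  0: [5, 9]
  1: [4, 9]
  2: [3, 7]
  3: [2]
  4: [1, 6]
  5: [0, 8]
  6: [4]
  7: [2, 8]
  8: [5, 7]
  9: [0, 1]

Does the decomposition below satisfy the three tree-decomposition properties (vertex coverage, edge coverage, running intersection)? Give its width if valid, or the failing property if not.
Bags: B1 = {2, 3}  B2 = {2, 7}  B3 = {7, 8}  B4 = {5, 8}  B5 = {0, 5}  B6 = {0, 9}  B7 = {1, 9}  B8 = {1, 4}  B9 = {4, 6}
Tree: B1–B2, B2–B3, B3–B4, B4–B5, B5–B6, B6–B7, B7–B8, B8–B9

Every vertex of G appears in some bag (union = {0, 1, 2, 3, 4, 5, 6, 7, 8, 9}); every edge is covered by a bag; and for each vertex v the set of bags containing v is connected in the bag tree. The decomposition is therefore valid. The largest bag has 2 vertices, so the width is 1.

Yes; width 1.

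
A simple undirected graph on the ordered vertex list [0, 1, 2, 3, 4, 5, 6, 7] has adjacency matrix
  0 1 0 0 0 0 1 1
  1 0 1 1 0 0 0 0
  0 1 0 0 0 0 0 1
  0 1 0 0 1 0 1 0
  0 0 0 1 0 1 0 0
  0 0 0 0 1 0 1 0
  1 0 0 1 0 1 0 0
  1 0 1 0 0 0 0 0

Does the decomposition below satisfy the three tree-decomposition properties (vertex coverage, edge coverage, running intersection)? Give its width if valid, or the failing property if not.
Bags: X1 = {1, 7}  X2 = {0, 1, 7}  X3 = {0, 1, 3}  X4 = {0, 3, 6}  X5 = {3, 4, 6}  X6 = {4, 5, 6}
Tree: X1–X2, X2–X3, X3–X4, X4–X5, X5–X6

No — vertex 2 appears in no bag.

A tree decomposition must satisfy three properties: every vertex lies in some bag; for every edge, both endpoints lie together in some bag; and for every vertex, the bags containing it form a connected subtree. Here vertex 2 appears in no bag, so the decomposition is invalid.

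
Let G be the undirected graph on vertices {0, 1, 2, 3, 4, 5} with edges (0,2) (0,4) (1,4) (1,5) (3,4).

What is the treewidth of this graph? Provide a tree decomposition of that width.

The largest bag has 2 vertices, giving width 1; this decomposition certifies tw(G) ≤ 1. Any graph with an edge has treewidth ≥ 1, and G has the edge 0–4. Combining the bounds, tw(G) = 1.

Treewidth 1.
One optimal decomposition is:
Bags: B1 = {0, 4}  B2 = {3, 4}  B3 = {0, 2}  B4 = {1, 4}  B5 = {1, 5}
Tree: B1–B2, B1–B3, B1–B4, B4–B5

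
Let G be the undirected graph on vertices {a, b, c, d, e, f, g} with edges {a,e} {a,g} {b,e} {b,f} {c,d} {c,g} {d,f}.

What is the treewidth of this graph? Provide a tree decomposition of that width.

Treewidth 2.
One such decomposition:
Bags: B1 = {a, c, g}  B2 = {a, c, e}  B3 = {b, c, e}  B4 = {b, c, f}  B5 = {c, d, f}
Tree: B1–B2, B2–B3, B3–B4, B4–B5

Every bag has size at most 3, so the width is 3 − 1 = 2 and tw(G) ≤ 2. Since c–g–a–e–b–f–d–c is a cycle in G, G is not acyclic. Forests are exactly the graphs of treewidth ≤ 1, so tw(G) ≥ 2. The upper and lower bounds meet at 2, so that is the treewidth.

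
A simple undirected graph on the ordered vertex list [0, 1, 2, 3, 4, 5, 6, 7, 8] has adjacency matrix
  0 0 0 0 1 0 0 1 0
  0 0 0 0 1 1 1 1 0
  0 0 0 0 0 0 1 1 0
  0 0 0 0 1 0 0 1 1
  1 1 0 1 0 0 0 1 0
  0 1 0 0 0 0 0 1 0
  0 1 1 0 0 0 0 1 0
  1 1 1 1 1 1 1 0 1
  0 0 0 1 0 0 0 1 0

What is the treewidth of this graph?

2

A width-2 tree decomposition is:
Bags: B1 = {0, 4, 7}  B2 = {3, 4, 7}  B3 = {1, 4, 7}  B4 = {1, 5, 7}  B5 = {1, 6, 7}  B6 = {2, 6, 7}  B7 = {3, 7, 8}
Tree: B1–B2, B1–B3, B3–B4, B4–B5, B5–B6, B2–B7
The largest bag has 3 vertices, giving width 2; this decomposition certifies tw(G) ≤ 2. Conversely, {0, 4, 7} is a clique of size 3, and the vertices of any clique must share a bag in every tree decomposition; so some bag has ≥ 3 vertices and tw(G) ≥ 2. Hence tw(G) = 2 exactly.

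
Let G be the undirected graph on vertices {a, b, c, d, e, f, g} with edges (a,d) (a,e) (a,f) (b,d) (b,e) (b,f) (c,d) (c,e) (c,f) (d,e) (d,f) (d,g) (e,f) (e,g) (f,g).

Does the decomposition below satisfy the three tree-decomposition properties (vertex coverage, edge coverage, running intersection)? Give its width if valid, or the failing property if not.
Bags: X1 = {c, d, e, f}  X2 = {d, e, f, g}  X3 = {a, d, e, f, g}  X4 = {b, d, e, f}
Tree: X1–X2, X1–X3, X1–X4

No — bags containing vertex g are not connected in the tree.

A tree decomposition must satisfy three properties: every vertex lies in some bag; for every edge, both endpoints lie together in some bag; and for every vertex, the bags containing it form a connected subtree. Here bags containing vertex g are not connected in the tree, so the decomposition is invalid.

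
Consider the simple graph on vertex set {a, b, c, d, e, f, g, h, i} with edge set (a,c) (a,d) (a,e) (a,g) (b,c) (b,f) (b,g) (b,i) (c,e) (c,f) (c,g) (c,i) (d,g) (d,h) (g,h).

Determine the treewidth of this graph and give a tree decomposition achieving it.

Every bag has size at most 3, so the width is 3 − 1 = 2 and tw(G) ≤ 2. For the lower bound, the 3 vertices {d, g, h} are pairwise adjacent, and any tree decomposition puts a clique entirely inside one bag — forcing width ≥ 2. The upper and lower bounds meet at 2, so that is the treewidth.

Treewidth 2.
One optimal decomposition is:
Bags: B1 = {b, c, g}  B2 = {b, c, i}  B3 = {b, c, f}  B4 = {a, c, g}  B5 = {a, d, g}  B6 = {a, c, e}  B7 = {d, g, h}
Tree: B1–B2, B1–B3, B1–B4, B4–B5, B4–B6, B5–B7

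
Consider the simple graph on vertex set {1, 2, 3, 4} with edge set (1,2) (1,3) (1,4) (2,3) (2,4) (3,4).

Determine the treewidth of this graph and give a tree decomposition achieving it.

Treewidth 3.
One optimal decomposition is:
Bags: B1 = {1, 2, 3, 4}
Tree: (single bag)

A single bag containing all 4 vertices is trivially a valid decomposition of width 3. Conversely, {1, 2, 3, 4} is a clique of size 4, and the vertices of any clique must share a bag in every tree decomposition; so some bag has ≥ 4 vertices and tw(G) ≥ 3. Hence tw(G) = 3 exactly.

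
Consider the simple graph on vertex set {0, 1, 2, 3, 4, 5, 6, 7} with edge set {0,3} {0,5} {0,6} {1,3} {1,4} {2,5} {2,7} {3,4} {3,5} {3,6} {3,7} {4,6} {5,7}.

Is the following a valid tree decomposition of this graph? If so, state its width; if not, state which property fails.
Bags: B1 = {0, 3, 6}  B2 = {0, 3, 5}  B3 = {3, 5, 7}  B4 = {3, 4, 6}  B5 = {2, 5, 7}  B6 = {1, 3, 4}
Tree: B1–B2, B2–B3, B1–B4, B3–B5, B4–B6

Every vertex of G appears in some bag (union = {0, 1, 2, 3, 4, 5, 6, 7}); every edge is covered by a bag; and for each vertex v the set of bags containing v is connected in the bag tree. The decomposition is therefore valid. The largest bag has 3 vertices, so the width is 2.

Yes; width 2.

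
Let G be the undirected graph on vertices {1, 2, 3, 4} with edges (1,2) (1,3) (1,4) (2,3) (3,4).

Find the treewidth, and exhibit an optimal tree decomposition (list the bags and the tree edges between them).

Treewidth 2.
One such decomposition:
Bags: B1 = {1, 3, 4}  B2 = {1, 2, 3}
Tree: B1–B2

Each bag holds 3 vertices, so the decomposition has width 2, which upper-bounds the treewidth. Conversely, {1, 2, 3} is a clique of size 3, and the vertices of any clique must share a bag in every tree decomposition; so some bag has ≥ 3 vertices and tw(G) ≥ 2. Hence tw(G) = 2 exactly.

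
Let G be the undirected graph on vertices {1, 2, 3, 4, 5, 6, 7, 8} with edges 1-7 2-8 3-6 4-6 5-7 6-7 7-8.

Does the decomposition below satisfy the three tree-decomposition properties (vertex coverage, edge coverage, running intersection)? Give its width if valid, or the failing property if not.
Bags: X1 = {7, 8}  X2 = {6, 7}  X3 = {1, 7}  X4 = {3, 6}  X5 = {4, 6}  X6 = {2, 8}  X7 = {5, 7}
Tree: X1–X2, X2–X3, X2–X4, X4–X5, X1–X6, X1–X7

Yes; width 1.

Vertex coverage: the bags together contain {1, 2, 3, 4, 5, 6, 7, 8}, the full vertex set. Edge coverage: each edge of G has both endpoints in at least one bag. Running intersection: for every vertex, the bags containing it form a connected subtree. All three properties hold, so this is a valid tree decomposition of width max|bag| − 1 = 1, and hence tw(G) ≤ 1.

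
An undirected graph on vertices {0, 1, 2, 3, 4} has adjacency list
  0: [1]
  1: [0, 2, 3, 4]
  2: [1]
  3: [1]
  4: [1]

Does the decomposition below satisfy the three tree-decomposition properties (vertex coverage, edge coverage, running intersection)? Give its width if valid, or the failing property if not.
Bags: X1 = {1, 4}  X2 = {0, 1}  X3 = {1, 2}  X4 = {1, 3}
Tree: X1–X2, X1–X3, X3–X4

Yes; width 1.

Every vertex of G appears in some bag (union = {0, 1, 2, 3, 4}); every edge is covered by a bag; and for each vertex v the set of bags containing v is connected in the bag tree. The decomposition is therefore valid. The largest bag has 2 vertices, so the width is 1.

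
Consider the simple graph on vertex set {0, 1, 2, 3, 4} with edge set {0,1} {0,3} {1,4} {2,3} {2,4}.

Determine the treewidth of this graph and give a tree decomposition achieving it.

The largest bag has 3 vertices, giving width 2; this decomposition certifies tw(G) ≤ 2. The edges 3–0–1–4–2–3 form a cycle, so G is not a tree and its treewidth is at least 2. Combining the bounds, tw(G) = 2.

Treewidth 2.
Bags: B1 = {0, 1, 3}  B2 = {1, 3, 4}  B3 = {2, 3, 4}
Tree: B1–B2, B2–B3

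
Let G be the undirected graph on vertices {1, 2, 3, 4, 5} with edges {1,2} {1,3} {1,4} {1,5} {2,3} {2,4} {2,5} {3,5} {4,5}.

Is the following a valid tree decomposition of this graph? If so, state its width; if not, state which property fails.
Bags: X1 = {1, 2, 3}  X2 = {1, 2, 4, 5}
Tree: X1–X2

A tree decomposition must satisfy three properties: every vertex lies in some bag; for every edge, both endpoints lie together in some bag; and for every vertex, the bags containing it form a connected subtree. Here edge (5,3) lies in no bag, so the decomposition is invalid.

No — edge (5,3) lies in no bag.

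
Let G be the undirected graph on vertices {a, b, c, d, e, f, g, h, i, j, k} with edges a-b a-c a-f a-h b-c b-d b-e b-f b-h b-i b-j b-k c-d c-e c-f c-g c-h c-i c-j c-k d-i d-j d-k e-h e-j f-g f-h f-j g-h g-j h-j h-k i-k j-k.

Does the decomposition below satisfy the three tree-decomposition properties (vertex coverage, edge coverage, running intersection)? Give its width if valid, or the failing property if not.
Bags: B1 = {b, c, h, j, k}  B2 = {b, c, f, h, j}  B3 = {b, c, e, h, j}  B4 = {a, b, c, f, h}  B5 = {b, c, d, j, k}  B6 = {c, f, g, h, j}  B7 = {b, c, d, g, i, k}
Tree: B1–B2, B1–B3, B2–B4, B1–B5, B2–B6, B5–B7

No — bags containing vertex g are not connected in the tree.

A tree decomposition must satisfy three properties: every vertex lies in some bag; for every edge, both endpoints lie together in some bag; and for every vertex, the bags containing it form a connected subtree. Here bags containing vertex g are not connected in the tree, so the decomposition is invalid.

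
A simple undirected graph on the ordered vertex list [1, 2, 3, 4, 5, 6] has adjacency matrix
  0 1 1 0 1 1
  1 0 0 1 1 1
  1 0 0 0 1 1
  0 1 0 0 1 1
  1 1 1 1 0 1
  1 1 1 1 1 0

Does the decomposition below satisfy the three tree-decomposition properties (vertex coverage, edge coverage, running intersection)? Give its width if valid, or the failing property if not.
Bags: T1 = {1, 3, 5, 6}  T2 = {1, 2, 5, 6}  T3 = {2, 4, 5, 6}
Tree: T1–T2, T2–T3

Every vertex of G appears in some bag (union = {1, 2, 3, 4, 5, 6}); every edge is covered by a bag; and for each vertex v the set of bags containing v is connected in the bag tree. The decomposition is therefore valid. The largest bag has 4 vertices, so the width is 3.

Yes; width 3.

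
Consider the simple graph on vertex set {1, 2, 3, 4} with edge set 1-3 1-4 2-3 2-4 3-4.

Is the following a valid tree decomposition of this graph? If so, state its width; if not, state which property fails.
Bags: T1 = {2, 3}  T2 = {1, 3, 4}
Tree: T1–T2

No — edge (4,2) lies in no bag.

A tree decomposition must satisfy three properties: every vertex lies in some bag; for every edge, both endpoints lie together in some bag; and for every vertex, the bags containing it form a connected subtree. Here edge (4,2) lies in no bag, so the decomposition is invalid.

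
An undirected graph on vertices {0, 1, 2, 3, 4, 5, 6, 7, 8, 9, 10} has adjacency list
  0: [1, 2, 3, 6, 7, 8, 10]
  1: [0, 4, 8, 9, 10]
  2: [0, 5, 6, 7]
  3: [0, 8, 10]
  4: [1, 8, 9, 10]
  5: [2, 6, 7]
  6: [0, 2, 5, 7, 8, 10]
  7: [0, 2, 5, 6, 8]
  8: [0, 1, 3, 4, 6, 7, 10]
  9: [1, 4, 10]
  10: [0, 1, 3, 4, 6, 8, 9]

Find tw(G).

3

A width-3 tree decomposition is:
Bags: B1 = {0, 6, 8, 10}  B2 = {0, 1, 8, 10}  B3 = {0, 6, 7, 8}  B4 = {0, 2, 6, 7}  B5 = {1, 4, 8, 10}  B6 = {2, 5, 6, 7}  B7 = {0, 3, 8, 10}  B8 = {1, 4, 9, 10}
Tree: B1–B2, B1–B3, B3–B4, B2–B5, B4–B6, B1–B7, B5–B8
The largest bag has 4 vertices, giving width 3; this decomposition certifies tw(G) ≤ 3. Conversely, {0, 1, 8, 10} is a clique of size 4, and the vertices of any clique must share a bag in every tree decomposition; so some bag has ≥ 4 vertices and tw(G) ≥ 3. Combining the bounds, tw(G) = 3.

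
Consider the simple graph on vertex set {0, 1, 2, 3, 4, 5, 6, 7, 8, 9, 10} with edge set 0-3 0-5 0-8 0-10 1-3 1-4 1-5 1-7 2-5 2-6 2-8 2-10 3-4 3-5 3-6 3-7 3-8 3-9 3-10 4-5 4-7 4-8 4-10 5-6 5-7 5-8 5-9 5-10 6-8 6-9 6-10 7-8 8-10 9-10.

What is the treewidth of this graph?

A width-4 tree decomposition is:
Bags: B1 = {3, 4, 5, 8, 10}  B2 = {3, 4, 5, 7, 8}  B3 = {3, 5, 6, 8, 10}  B4 = {1, 3, 4, 5, 7}  B5 = {2, 5, 6, 8, 10}  B6 = {0, 3, 5, 8, 10}  B7 = {3, 5, 6, 9, 10}
Tree: B1–B2, B1–B3, B2–B4, B3–B5, B3–B6, B3–B7
Every bag has size at most 5, so the width is 5 − 1 = 4 and tw(G) ≤ 4. For the lower bound, the 5 vertices {2, 5, 6, 8, 10} are pairwise adjacent, and any tree decomposition puts a clique entirely inside one bag — forcing width ≥ 4. Combining the bounds, tw(G) = 4.

4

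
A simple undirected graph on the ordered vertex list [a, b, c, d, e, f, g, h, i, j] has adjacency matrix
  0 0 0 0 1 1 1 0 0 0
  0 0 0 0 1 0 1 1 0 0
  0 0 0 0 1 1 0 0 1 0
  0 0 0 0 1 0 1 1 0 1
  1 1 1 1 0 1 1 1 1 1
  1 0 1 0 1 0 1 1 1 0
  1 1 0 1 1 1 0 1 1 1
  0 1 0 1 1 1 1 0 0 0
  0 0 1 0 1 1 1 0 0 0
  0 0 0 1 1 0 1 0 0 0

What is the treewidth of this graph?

A width-3 tree decomposition is:
Bags: B1 = {e, f, g, h}  B2 = {a, e, f, g}  B3 = {d, e, g, h}  B4 = {b, e, g, h}  B5 = {e, f, g, i}  B6 = {c, e, f, i}  B7 = {d, e, g, j}
Tree: B1–B2, B1–B3, B1–B4, B2–B5, B5–B6, B3–B7
Each bag holds 4 vertices, so the decomposition has width 3, which upper-bounds the treewidth. On the other hand G contains the 4-clique {d, e, g, j}. A clique must lie in a single bag of any decomposition, so no decomposition can have width below 3. The upper and lower bounds meet at 3, so that is the treewidth.

3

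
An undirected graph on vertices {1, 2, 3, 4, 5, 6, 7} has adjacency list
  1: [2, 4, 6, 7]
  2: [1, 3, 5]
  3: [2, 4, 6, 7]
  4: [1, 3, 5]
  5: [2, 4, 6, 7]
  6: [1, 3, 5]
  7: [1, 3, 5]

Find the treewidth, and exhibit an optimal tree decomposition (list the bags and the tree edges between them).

Every bag has size at most 4, so the width is 4 − 1 = 3 and tw(G) ≤ 3. For the lower bound: the 4 vertex sets {5,6}, {2,3}, {1}, {7} are disjoint, each induces a connected subgraph, and every pair is joined by at least one edge of G. Contracting each set to a single vertex therefore yields K_{4} as a minor, and since treewidth is minor-monotone, tw(G) ≥ tw(K_{4}) = 3. Combining the bounds, tw(G) = 3.

Treewidth 3.
One such decomposition:
Bags: B1 = {1, 3, 5, 6}  B2 = {1, 2, 3, 5}  B3 = {1, 3, 5, 7}  B4 = {1, 3, 4, 5}
Tree: B1–B2, B2–B3, B3–B4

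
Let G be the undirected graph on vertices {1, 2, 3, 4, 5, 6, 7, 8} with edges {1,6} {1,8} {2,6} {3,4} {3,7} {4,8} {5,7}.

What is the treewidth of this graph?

A width-1 tree decomposition is:
Bags: B1 = {5, 7}  B2 = {3, 7}  B3 = {3, 4}  B4 = {4, 8}  B5 = {1, 8}  B6 = {1, 6}  B7 = {2, 6}
Tree: B1–B2, B2–B3, B3–B4, B4–B5, B5–B6, B6–B7
Each bag holds 2 vertices, so the decomposition has width 1, which upper-bounds the treewidth. Since G has at least one edge (e.g. 5–7), it is not an edgeless graph, so tw(G) ≥ 1. Therefore the treewidth is 1.

1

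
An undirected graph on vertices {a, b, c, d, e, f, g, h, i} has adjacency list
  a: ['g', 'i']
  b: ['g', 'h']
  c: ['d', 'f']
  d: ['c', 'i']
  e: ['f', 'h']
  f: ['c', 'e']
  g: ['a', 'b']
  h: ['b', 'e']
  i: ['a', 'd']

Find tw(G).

A width-2 tree decomposition is:
Bags: B1 = {e, f, h}  B2 = {b, f, h}  B3 = {b, f, g}  B4 = {a, f, g}  B5 = {a, f, i}  B6 = {d, f, i}  B7 = {c, d, f}
Tree: B1–B2, B2–B3, B3–B4, B4–B5, B5–B6, B6–B7
Every bag has size at most 3, so the width is 3 − 1 = 2 and tw(G) ≤ 2. The edges f–e–h–b–g–a–i–d–c–f form a cycle, so G is not a tree and its treewidth is at least 2. Hence tw(G) = 2 exactly.

2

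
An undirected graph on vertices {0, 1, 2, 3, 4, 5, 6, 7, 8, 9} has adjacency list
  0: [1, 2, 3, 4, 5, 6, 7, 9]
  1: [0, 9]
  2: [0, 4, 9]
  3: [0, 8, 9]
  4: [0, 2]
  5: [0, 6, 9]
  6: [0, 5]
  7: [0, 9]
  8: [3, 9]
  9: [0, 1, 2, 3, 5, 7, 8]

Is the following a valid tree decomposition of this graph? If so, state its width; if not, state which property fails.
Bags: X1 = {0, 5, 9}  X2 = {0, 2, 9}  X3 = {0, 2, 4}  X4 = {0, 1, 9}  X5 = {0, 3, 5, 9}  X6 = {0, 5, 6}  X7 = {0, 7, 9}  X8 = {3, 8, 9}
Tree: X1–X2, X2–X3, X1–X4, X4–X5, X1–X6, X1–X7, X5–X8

No — bags containing vertex 5 are not connected in the tree.

A tree decomposition must satisfy three properties: every vertex lies in some bag; for every edge, both endpoints lie together in some bag; and for every vertex, the bags containing it form a connected subtree. Here bags containing vertex 5 are not connected in the tree, so the decomposition is invalid.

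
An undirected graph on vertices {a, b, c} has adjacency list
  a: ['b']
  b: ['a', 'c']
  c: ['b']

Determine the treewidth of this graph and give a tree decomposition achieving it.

Treewidth 1.
Bags: B1 = {b, c}  B2 = {a, b}
Tree: B1–B2

The largest bag has 2 vertices, giving width 1; this decomposition certifies tw(G) ≤ 1. Since G has at least one edge (e.g. c–b), it is not an edgeless graph, so tw(G) ≥ 1. Hence tw(G) = 1 exactly.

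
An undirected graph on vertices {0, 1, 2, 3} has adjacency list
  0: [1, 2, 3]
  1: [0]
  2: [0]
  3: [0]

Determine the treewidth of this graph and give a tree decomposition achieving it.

The largest bag has 2 vertices, giving width 1; this decomposition certifies tw(G) ≤ 1. Any graph with an edge has treewidth ≥ 1, and G has the edge 2–0. Hence tw(G) = 1 exactly.

Treewidth 1.
One optimal decomposition is:
Bags: B1 = {0, 2}  B2 = {0, 3}  B3 = {0, 1}
Tree: B1–B2, B1–B3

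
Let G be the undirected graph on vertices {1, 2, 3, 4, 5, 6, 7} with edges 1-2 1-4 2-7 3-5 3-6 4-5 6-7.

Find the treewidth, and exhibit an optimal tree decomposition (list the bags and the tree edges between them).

Each bag holds 3 vertices, so the decomposition has width 2, which upper-bounds the treewidth. For the lower bound, G contains the cycle 6–7–2–1–4–5–3–6, so G is not a forest; only forests have treewidth ≤ 1, hence tw(G) ≥ 2. Hence tw(G) = 2 exactly.

Treewidth 2.
One optimal decomposition is:
Bags: B1 = {2, 6, 7}  B2 = {1, 2, 6}  B3 = {1, 4, 6}  B4 = {4, 5, 6}  B5 = {3, 5, 6}
Tree: B1–B2, B2–B3, B3–B4, B4–B5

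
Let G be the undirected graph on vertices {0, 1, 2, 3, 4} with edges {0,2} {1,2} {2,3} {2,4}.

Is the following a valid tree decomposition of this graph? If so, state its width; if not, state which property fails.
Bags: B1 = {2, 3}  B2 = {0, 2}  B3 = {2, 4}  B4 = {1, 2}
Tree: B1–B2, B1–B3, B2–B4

Checking the three conditions: (i) the bags cover all of {0, 1, 2, 3, 4}; (ii) for each edge, some bag contains both endpoints; (iii) the bags containing any fixed vertex form a subtree. All hold, so the decomposition is valid with width 2 − 1 = 1.

Yes; width 1.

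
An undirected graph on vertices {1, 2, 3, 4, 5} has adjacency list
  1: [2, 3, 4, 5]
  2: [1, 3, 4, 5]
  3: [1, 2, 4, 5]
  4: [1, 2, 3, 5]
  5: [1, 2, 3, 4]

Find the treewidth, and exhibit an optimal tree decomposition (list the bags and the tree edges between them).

With just one bag of size 5, the width is 5 − 1 = 4, so tw(G) ≤ 4. Conversely, {1, 2, 3, 4, 5} is a clique of size 5, and the vertices of any clique must share a bag in every tree decomposition; so some bag has ≥ 5 vertices and tw(G) ≥ 4. Combining the bounds, tw(G) = 4.

Treewidth 4.
One optimal decomposition is:
Bags: B1 = {1, 2, 3, 4, 5}
Tree: (single bag)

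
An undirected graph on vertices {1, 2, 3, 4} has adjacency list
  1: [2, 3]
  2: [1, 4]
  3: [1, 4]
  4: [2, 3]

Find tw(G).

A width-2 tree decomposition is:
Bags: B1 = {2, 3, 4}  B2 = {1, 2, 3}
Tree: B1–B2
The largest bag has 3 vertices, giving width 2; this decomposition certifies tw(G) ≤ 2. The edges 3–4–2–1–3 form a cycle, so G is not a tree and its treewidth is at least 2. Combining the bounds, tw(G) = 2.

2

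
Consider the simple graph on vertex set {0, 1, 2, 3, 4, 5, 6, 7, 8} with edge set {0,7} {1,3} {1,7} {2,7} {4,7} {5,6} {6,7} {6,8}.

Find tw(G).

1

A width-1 tree decomposition is:
Bags: B1 = {6, 8}  B2 = {6, 7}  B3 = {2, 7}  B4 = {5, 6}  B5 = {1, 7}  B6 = {4, 7}  B7 = {1, 3}  B8 = {0, 7}
Tree: B1–B2, B2–B3, B2–B4, B3–B5, B3–B6, B5–B7, B2–B8
Every bag has size at most 2, so the width is 2 − 1 = 1 and tw(G) ≤ 1. G has an edge, so its treewidth is at least 1. Hence tw(G) = 1 exactly.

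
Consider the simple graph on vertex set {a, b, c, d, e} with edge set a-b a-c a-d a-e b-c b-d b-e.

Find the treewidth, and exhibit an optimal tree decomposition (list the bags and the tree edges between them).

Treewidth 2.
One such decomposition:
Bags: B1 = {a, b, d}  B2 = {a, b, e}  B3 = {a, b, c}
Tree: B1–B2, B1–B3

The largest bag has 3 vertices, giving width 2; this decomposition certifies tw(G) ≤ 2. For the lower bound, the 3 vertices {a, b, d} are pairwise adjacent, and any tree decomposition puts a clique entirely inside one bag — forcing width ≥ 2. Combining the bounds, tw(G) = 2.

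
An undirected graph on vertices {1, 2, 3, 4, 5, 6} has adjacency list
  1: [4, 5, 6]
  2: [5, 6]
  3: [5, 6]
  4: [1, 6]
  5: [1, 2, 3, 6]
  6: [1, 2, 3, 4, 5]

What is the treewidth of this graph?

2

A width-2 tree decomposition is:
Bags: B1 = {2, 5, 6}  B2 = {3, 5, 6}  B3 = {1, 5, 6}  B4 = {1, 4, 6}
Tree: B1–B2, B2–B3, B3–B4
The largest bag has 3 vertices, giving width 2; this decomposition certifies tw(G) ≤ 2. On the other hand G contains the 3-clique {1, 4, 6}. A clique must lie in a single bag of any decomposition, so no decomposition can have width below 2. Hence tw(G) = 2 exactly.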